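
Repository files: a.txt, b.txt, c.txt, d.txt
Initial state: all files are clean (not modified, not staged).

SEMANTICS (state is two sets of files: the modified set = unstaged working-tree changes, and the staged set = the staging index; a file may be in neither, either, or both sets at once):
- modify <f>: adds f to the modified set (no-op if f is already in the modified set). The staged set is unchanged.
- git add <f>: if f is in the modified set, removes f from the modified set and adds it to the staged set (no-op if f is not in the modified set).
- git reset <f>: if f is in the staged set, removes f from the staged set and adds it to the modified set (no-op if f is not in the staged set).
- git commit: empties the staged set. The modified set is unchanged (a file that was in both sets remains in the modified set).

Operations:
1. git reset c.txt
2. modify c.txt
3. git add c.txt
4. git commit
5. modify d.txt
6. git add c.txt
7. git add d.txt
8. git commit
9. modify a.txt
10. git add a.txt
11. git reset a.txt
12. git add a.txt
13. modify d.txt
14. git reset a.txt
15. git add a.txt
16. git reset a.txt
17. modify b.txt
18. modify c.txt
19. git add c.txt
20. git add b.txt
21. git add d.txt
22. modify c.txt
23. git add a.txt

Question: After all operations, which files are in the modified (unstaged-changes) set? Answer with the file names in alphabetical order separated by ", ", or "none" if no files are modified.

Answer: c.txt

Derivation:
After op 1 (git reset c.txt): modified={none} staged={none}
After op 2 (modify c.txt): modified={c.txt} staged={none}
After op 3 (git add c.txt): modified={none} staged={c.txt}
After op 4 (git commit): modified={none} staged={none}
After op 5 (modify d.txt): modified={d.txt} staged={none}
After op 6 (git add c.txt): modified={d.txt} staged={none}
After op 7 (git add d.txt): modified={none} staged={d.txt}
After op 8 (git commit): modified={none} staged={none}
After op 9 (modify a.txt): modified={a.txt} staged={none}
After op 10 (git add a.txt): modified={none} staged={a.txt}
After op 11 (git reset a.txt): modified={a.txt} staged={none}
After op 12 (git add a.txt): modified={none} staged={a.txt}
After op 13 (modify d.txt): modified={d.txt} staged={a.txt}
After op 14 (git reset a.txt): modified={a.txt, d.txt} staged={none}
After op 15 (git add a.txt): modified={d.txt} staged={a.txt}
After op 16 (git reset a.txt): modified={a.txt, d.txt} staged={none}
After op 17 (modify b.txt): modified={a.txt, b.txt, d.txt} staged={none}
After op 18 (modify c.txt): modified={a.txt, b.txt, c.txt, d.txt} staged={none}
After op 19 (git add c.txt): modified={a.txt, b.txt, d.txt} staged={c.txt}
After op 20 (git add b.txt): modified={a.txt, d.txt} staged={b.txt, c.txt}
After op 21 (git add d.txt): modified={a.txt} staged={b.txt, c.txt, d.txt}
After op 22 (modify c.txt): modified={a.txt, c.txt} staged={b.txt, c.txt, d.txt}
After op 23 (git add a.txt): modified={c.txt} staged={a.txt, b.txt, c.txt, d.txt}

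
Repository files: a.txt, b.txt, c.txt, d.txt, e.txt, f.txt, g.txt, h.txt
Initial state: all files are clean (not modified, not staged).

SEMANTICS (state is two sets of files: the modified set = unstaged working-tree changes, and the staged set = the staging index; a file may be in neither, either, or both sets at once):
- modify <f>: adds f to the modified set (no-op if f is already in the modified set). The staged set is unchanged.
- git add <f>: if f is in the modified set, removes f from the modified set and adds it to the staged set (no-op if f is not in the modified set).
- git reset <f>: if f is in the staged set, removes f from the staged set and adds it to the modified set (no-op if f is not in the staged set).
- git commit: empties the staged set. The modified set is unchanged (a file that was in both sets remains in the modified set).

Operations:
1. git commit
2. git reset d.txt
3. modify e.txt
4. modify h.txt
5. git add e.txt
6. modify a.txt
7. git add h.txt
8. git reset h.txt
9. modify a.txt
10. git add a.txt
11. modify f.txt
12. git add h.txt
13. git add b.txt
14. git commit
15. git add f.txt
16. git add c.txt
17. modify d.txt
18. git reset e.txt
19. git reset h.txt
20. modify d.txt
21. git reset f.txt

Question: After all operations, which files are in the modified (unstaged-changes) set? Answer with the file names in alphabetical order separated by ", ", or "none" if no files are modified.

Answer: d.txt, f.txt

Derivation:
After op 1 (git commit): modified={none} staged={none}
After op 2 (git reset d.txt): modified={none} staged={none}
After op 3 (modify e.txt): modified={e.txt} staged={none}
After op 4 (modify h.txt): modified={e.txt, h.txt} staged={none}
After op 5 (git add e.txt): modified={h.txt} staged={e.txt}
After op 6 (modify a.txt): modified={a.txt, h.txt} staged={e.txt}
After op 7 (git add h.txt): modified={a.txt} staged={e.txt, h.txt}
After op 8 (git reset h.txt): modified={a.txt, h.txt} staged={e.txt}
After op 9 (modify a.txt): modified={a.txt, h.txt} staged={e.txt}
After op 10 (git add a.txt): modified={h.txt} staged={a.txt, e.txt}
After op 11 (modify f.txt): modified={f.txt, h.txt} staged={a.txt, e.txt}
After op 12 (git add h.txt): modified={f.txt} staged={a.txt, e.txt, h.txt}
After op 13 (git add b.txt): modified={f.txt} staged={a.txt, e.txt, h.txt}
After op 14 (git commit): modified={f.txt} staged={none}
After op 15 (git add f.txt): modified={none} staged={f.txt}
After op 16 (git add c.txt): modified={none} staged={f.txt}
After op 17 (modify d.txt): modified={d.txt} staged={f.txt}
After op 18 (git reset e.txt): modified={d.txt} staged={f.txt}
After op 19 (git reset h.txt): modified={d.txt} staged={f.txt}
After op 20 (modify d.txt): modified={d.txt} staged={f.txt}
After op 21 (git reset f.txt): modified={d.txt, f.txt} staged={none}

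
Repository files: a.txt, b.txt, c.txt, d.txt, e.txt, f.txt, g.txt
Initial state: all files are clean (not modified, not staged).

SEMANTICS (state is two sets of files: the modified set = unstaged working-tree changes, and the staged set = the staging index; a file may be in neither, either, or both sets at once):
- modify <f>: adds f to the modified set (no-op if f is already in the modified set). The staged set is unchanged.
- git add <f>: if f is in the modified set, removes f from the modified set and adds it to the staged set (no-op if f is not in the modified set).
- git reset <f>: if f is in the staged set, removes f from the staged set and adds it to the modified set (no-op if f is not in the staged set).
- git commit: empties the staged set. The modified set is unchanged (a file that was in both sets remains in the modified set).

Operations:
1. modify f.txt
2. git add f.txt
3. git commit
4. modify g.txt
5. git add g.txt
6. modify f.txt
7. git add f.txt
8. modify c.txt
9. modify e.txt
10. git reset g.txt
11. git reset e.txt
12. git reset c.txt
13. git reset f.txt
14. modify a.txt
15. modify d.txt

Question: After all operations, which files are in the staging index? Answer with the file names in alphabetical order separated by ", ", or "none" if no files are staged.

After op 1 (modify f.txt): modified={f.txt} staged={none}
After op 2 (git add f.txt): modified={none} staged={f.txt}
After op 3 (git commit): modified={none} staged={none}
After op 4 (modify g.txt): modified={g.txt} staged={none}
After op 5 (git add g.txt): modified={none} staged={g.txt}
After op 6 (modify f.txt): modified={f.txt} staged={g.txt}
After op 7 (git add f.txt): modified={none} staged={f.txt, g.txt}
After op 8 (modify c.txt): modified={c.txt} staged={f.txt, g.txt}
After op 9 (modify e.txt): modified={c.txt, e.txt} staged={f.txt, g.txt}
After op 10 (git reset g.txt): modified={c.txt, e.txt, g.txt} staged={f.txt}
After op 11 (git reset e.txt): modified={c.txt, e.txt, g.txt} staged={f.txt}
After op 12 (git reset c.txt): modified={c.txt, e.txt, g.txt} staged={f.txt}
After op 13 (git reset f.txt): modified={c.txt, e.txt, f.txt, g.txt} staged={none}
After op 14 (modify a.txt): modified={a.txt, c.txt, e.txt, f.txt, g.txt} staged={none}
After op 15 (modify d.txt): modified={a.txt, c.txt, d.txt, e.txt, f.txt, g.txt} staged={none}

Answer: none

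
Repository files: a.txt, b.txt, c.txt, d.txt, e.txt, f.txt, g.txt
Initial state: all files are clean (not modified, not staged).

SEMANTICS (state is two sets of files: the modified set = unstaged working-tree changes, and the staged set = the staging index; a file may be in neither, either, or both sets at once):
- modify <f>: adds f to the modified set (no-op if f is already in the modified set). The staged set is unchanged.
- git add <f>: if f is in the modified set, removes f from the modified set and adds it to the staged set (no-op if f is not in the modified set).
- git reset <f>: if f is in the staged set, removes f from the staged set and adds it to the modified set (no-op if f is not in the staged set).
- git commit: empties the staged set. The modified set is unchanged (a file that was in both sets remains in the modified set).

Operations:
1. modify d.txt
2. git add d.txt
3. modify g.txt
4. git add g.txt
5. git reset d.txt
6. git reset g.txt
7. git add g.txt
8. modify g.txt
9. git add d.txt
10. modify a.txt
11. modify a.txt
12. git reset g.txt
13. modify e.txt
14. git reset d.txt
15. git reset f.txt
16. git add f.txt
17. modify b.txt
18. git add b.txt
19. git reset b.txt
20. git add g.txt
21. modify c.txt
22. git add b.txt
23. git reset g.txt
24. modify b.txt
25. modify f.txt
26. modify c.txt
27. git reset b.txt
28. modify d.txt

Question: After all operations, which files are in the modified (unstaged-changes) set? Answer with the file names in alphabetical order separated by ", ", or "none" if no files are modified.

After op 1 (modify d.txt): modified={d.txt} staged={none}
After op 2 (git add d.txt): modified={none} staged={d.txt}
After op 3 (modify g.txt): modified={g.txt} staged={d.txt}
After op 4 (git add g.txt): modified={none} staged={d.txt, g.txt}
After op 5 (git reset d.txt): modified={d.txt} staged={g.txt}
After op 6 (git reset g.txt): modified={d.txt, g.txt} staged={none}
After op 7 (git add g.txt): modified={d.txt} staged={g.txt}
After op 8 (modify g.txt): modified={d.txt, g.txt} staged={g.txt}
After op 9 (git add d.txt): modified={g.txt} staged={d.txt, g.txt}
After op 10 (modify a.txt): modified={a.txt, g.txt} staged={d.txt, g.txt}
After op 11 (modify a.txt): modified={a.txt, g.txt} staged={d.txt, g.txt}
After op 12 (git reset g.txt): modified={a.txt, g.txt} staged={d.txt}
After op 13 (modify e.txt): modified={a.txt, e.txt, g.txt} staged={d.txt}
After op 14 (git reset d.txt): modified={a.txt, d.txt, e.txt, g.txt} staged={none}
After op 15 (git reset f.txt): modified={a.txt, d.txt, e.txt, g.txt} staged={none}
After op 16 (git add f.txt): modified={a.txt, d.txt, e.txt, g.txt} staged={none}
After op 17 (modify b.txt): modified={a.txt, b.txt, d.txt, e.txt, g.txt} staged={none}
After op 18 (git add b.txt): modified={a.txt, d.txt, e.txt, g.txt} staged={b.txt}
After op 19 (git reset b.txt): modified={a.txt, b.txt, d.txt, e.txt, g.txt} staged={none}
After op 20 (git add g.txt): modified={a.txt, b.txt, d.txt, e.txt} staged={g.txt}
After op 21 (modify c.txt): modified={a.txt, b.txt, c.txt, d.txt, e.txt} staged={g.txt}
After op 22 (git add b.txt): modified={a.txt, c.txt, d.txt, e.txt} staged={b.txt, g.txt}
After op 23 (git reset g.txt): modified={a.txt, c.txt, d.txt, e.txt, g.txt} staged={b.txt}
After op 24 (modify b.txt): modified={a.txt, b.txt, c.txt, d.txt, e.txt, g.txt} staged={b.txt}
After op 25 (modify f.txt): modified={a.txt, b.txt, c.txt, d.txt, e.txt, f.txt, g.txt} staged={b.txt}
After op 26 (modify c.txt): modified={a.txt, b.txt, c.txt, d.txt, e.txt, f.txt, g.txt} staged={b.txt}
After op 27 (git reset b.txt): modified={a.txt, b.txt, c.txt, d.txt, e.txt, f.txt, g.txt} staged={none}
After op 28 (modify d.txt): modified={a.txt, b.txt, c.txt, d.txt, e.txt, f.txt, g.txt} staged={none}

Answer: a.txt, b.txt, c.txt, d.txt, e.txt, f.txt, g.txt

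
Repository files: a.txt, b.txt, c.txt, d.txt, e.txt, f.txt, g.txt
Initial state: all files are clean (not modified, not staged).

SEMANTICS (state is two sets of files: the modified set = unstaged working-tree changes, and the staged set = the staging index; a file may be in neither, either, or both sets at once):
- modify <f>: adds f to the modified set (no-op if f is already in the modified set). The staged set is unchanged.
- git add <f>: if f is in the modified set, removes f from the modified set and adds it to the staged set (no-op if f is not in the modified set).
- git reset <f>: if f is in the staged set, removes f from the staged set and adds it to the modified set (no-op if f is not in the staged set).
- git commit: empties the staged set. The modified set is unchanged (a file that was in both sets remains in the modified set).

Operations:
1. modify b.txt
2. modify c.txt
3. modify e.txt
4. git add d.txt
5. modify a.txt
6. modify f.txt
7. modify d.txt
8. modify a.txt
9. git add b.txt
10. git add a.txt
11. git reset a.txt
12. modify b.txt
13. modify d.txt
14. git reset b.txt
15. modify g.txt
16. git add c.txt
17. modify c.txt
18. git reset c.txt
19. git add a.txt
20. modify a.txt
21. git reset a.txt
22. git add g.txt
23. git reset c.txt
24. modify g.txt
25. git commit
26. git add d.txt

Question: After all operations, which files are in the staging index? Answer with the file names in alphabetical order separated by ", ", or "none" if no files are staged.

After op 1 (modify b.txt): modified={b.txt} staged={none}
After op 2 (modify c.txt): modified={b.txt, c.txt} staged={none}
After op 3 (modify e.txt): modified={b.txt, c.txt, e.txt} staged={none}
After op 4 (git add d.txt): modified={b.txt, c.txt, e.txt} staged={none}
After op 5 (modify a.txt): modified={a.txt, b.txt, c.txt, e.txt} staged={none}
After op 6 (modify f.txt): modified={a.txt, b.txt, c.txt, e.txt, f.txt} staged={none}
After op 7 (modify d.txt): modified={a.txt, b.txt, c.txt, d.txt, e.txt, f.txt} staged={none}
After op 8 (modify a.txt): modified={a.txt, b.txt, c.txt, d.txt, e.txt, f.txt} staged={none}
After op 9 (git add b.txt): modified={a.txt, c.txt, d.txt, e.txt, f.txt} staged={b.txt}
After op 10 (git add a.txt): modified={c.txt, d.txt, e.txt, f.txt} staged={a.txt, b.txt}
After op 11 (git reset a.txt): modified={a.txt, c.txt, d.txt, e.txt, f.txt} staged={b.txt}
After op 12 (modify b.txt): modified={a.txt, b.txt, c.txt, d.txt, e.txt, f.txt} staged={b.txt}
After op 13 (modify d.txt): modified={a.txt, b.txt, c.txt, d.txt, e.txt, f.txt} staged={b.txt}
After op 14 (git reset b.txt): modified={a.txt, b.txt, c.txt, d.txt, e.txt, f.txt} staged={none}
After op 15 (modify g.txt): modified={a.txt, b.txt, c.txt, d.txt, e.txt, f.txt, g.txt} staged={none}
After op 16 (git add c.txt): modified={a.txt, b.txt, d.txt, e.txt, f.txt, g.txt} staged={c.txt}
After op 17 (modify c.txt): modified={a.txt, b.txt, c.txt, d.txt, e.txt, f.txt, g.txt} staged={c.txt}
After op 18 (git reset c.txt): modified={a.txt, b.txt, c.txt, d.txt, e.txt, f.txt, g.txt} staged={none}
After op 19 (git add a.txt): modified={b.txt, c.txt, d.txt, e.txt, f.txt, g.txt} staged={a.txt}
After op 20 (modify a.txt): modified={a.txt, b.txt, c.txt, d.txt, e.txt, f.txt, g.txt} staged={a.txt}
After op 21 (git reset a.txt): modified={a.txt, b.txt, c.txt, d.txt, e.txt, f.txt, g.txt} staged={none}
After op 22 (git add g.txt): modified={a.txt, b.txt, c.txt, d.txt, e.txt, f.txt} staged={g.txt}
After op 23 (git reset c.txt): modified={a.txt, b.txt, c.txt, d.txt, e.txt, f.txt} staged={g.txt}
After op 24 (modify g.txt): modified={a.txt, b.txt, c.txt, d.txt, e.txt, f.txt, g.txt} staged={g.txt}
After op 25 (git commit): modified={a.txt, b.txt, c.txt, d.txt, e.txt, f.txt, g.txt} staged={none}
After op 26 (git add d.txt): modified={a.txt, b.txt, c.txt, e.txt, f.txt, g.txt} staged={d.txt}

Answer: d.txt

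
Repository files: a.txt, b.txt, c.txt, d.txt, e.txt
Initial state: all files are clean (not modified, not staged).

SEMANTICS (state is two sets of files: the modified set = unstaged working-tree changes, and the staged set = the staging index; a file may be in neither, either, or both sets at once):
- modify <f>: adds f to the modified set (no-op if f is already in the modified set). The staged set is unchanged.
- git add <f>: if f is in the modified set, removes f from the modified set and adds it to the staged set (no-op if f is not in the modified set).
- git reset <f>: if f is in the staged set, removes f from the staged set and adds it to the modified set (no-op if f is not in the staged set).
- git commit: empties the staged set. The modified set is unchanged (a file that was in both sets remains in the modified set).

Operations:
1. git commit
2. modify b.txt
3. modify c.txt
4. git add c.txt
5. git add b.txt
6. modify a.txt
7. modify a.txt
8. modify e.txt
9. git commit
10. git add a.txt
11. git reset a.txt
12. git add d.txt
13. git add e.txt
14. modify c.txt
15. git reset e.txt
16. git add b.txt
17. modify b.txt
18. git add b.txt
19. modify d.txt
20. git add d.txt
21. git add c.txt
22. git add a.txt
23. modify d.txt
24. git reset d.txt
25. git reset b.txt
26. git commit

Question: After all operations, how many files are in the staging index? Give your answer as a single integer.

Answer: 0

Derivation:
After op 1 (git commit): modified={none} staged={none}
After op 2 (modify b.txt): modified={b.txt} staged={none}
After op 3 (modify c.txt): modified={b.txt, c.txt} staged={none}
After op 4 (git add c.txt): modified={b.txt} staged={c.txt}
After op 5 (git add b.txt): modified={none} staged={b.txt, c.txt}
After op 6 (modify a.txt): modified={a.txt} staged={b.txt, c.txt}
After op 7 (modify a.txt): modified={a.txt} staged={b.txt, c.txt}
After op 8 (modify e.txt): modified={a.txt, e.txt} staged={b.txt, c.txt}
After op 9 (git commit): modified={a.txt, e.txt} staged={none}
After op 10 (git add a.txt): modified={e.txt} staged={a.txt}
After op 11 (git reset a.txt): modified={a.txt, e.txt} staged={none}
After op 12 (git add d.txt): modified={a.txt, e.txt} staged={none}
After op 13 (git add e.txt): modified={a.txt} staged={e.txt}
After op 14 (modify c.txt): modified={a.txt, c.txt} staged={e.txt}
After op 15 (git reset e.txt): modified={a.txt, c.txt, e.txt} staged={none}
After op 16 (git add b.txt): modified={a.txt, c.txt, e.txt} staged={none}
After op 17 (modify b.txt): modified={a.txt, b.txt, c.txt, e.txt} staged={none}
After op 18 (git add b.txt): modified={a.txt, c.txt, e.txt} staged={b.txt}
After op 19 (modify d.txt): modified={a.txt, c.txt, d.txt, e.txt} staged={b.txt}
After op 20 (git add d.txt): modified={a.txt, c.txt, e.txt} staged={b.txt, d.txt}
After op 21 (git add c.txt): modified={a.txt, e.txt} staged={b.txt, c.txt, d.txt}
After op 22 (git add a.txt): modified={e.txt} staged={a.txt, b.txt, c.txt, d.txt}
After op 23 (modify d.txt): modified={d.txt, e.txt} staged={a.txt, b.txt, c.txt, d.txt}
After op 24 (git reset d.txt): modified={d.txt, e.txt} staged={a.txt, b.txt, c.txt}
After op 25 (git reset b.txt): modified={b.txt, d.txt, e.txt} staged={a.txt, c.txt}
After op 26 (git commit): modified={b.txt, d.txt, e.txt} staged={none}
Final staged set: {none} -> count=0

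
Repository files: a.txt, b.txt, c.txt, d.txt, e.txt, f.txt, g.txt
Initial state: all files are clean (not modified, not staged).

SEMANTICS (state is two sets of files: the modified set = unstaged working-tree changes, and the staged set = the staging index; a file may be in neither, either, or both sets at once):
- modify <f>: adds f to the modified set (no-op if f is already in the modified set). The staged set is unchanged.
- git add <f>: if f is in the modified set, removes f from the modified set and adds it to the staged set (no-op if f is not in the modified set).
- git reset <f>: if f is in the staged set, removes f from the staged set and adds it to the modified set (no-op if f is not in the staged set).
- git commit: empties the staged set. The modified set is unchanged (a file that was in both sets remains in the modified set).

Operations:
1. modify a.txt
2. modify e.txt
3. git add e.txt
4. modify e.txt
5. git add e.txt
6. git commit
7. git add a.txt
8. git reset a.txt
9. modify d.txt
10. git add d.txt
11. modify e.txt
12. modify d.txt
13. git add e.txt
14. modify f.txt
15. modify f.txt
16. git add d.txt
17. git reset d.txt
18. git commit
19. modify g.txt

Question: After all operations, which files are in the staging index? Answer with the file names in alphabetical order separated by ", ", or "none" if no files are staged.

Answer: none

Derivation:
After op 1 (modify a.txt): modified={a.txt} staged={none}
After op 2 (modify e.txt): modified={a.txt, e.txt} staged={none}
After op 3 (git add e.txt): modified={a.txt} staged={e.txt}
After op 4 (modify e.txt): modified={a.txt, e.txt} staged={e.txt}
After op 5 (git add e.txt): modified={a.txt} staged={e.txt}
After op 6 (git commit): modified={a.txt} staged={none}
After op 7 (git add a.txt): modified={none} staged={a.txt}
After op 8 (git reset a.txt): modified={a.txt} staged={none}
After op 9 (modify d.txt): modified={a.txt, d.txt} staged={none}
After op 10 (git add d.txt): modified={a.txt} staged={d.txt}
After op 11 (modify e.txt): modified={a.txt, e.txt} staged={d.txt}
After op 12 (modify d.txt): modified={a.txt, d.txt, e.txt} staged={d.txt}
After op 13 (git add e.txt): modified={a.txt, d.txt} staged={d.txt, e.txt}
After op 14 (modify f.txt): modified={a.txt, d.txt, f.txt} staged={d.txt, e.txt}
After op 15 (modify f.txt): modified={a.txt, d.txt, f.txt} staged={d.txt, e.txt}
After op 16 (git add d.txt): modified={a.txt, f.txt} staged={d.txt, e.txt}
After op 17 (git reset d.txt): modified={a.txt, d.txt, f.txt} staged={e.txt}
After op 18 (git commit): modified={a.txt, d.txt, f.txt} staged={none}
After op 19 (modify g.txt): modified={a.txt, d.txt, f.txt, g.txt} staged={none}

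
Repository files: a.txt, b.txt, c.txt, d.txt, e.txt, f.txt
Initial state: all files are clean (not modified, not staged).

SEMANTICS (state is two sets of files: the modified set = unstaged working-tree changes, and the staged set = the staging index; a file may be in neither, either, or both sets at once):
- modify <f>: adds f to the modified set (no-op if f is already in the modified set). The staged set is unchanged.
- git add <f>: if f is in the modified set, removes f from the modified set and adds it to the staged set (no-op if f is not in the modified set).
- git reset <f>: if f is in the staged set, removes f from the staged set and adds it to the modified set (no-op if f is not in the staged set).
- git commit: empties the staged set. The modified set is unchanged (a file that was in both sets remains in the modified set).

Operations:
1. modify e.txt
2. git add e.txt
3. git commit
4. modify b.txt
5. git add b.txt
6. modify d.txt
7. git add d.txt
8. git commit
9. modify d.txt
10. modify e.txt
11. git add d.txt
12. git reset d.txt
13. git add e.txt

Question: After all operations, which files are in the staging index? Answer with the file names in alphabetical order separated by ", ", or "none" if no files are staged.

After op 1 (modify e.txt): modified={e.txt} staged={none}
After op 2 (git add e.txt): modified={none} staged={e.txt}
After op 3 (git commit): modified={none} staged={none}
After op 4 (modify b.txt): modified={b.txt} staged={none}
After op 5 (git add b.txt): modified={none} staged={b.txt}
After op 6 (modify d.txt): modified={d.txt} staged={b.txt}
After op 7 (git add d.txt): modified={none} staged={b.txt, d.txt}
After op 8 (git commit): modified={none} staged={none}
After op 9 (modify d.txt): modified={d.txt} staged={none}
After op 10 (modify e.txt): modified={d.txt, e.txt} staged={none}
After op 11 (git add d.txt): modified={e.txt} staged={d.txt}
After op 12 (git reset d.txt): modified={d.txt, e.txt} staged={none}
After op 13 (git add e.txt): modified={d.txt} staged={e.txt}

Answer: e.txt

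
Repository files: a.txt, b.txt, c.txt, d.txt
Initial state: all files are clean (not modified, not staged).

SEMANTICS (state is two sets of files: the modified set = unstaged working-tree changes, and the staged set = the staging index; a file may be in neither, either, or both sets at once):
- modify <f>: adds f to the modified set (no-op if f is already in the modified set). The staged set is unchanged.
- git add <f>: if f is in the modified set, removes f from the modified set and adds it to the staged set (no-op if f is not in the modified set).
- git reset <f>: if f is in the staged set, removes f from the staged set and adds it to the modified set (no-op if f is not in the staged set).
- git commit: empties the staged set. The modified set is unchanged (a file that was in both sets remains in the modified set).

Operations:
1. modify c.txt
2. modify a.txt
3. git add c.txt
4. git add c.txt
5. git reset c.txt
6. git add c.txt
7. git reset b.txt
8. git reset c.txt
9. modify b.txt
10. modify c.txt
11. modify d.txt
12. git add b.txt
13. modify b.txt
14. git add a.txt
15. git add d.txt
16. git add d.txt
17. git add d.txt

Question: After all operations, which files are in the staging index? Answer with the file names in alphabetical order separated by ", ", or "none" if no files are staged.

After op 1 (modify c.txt): modified={c.txt} staged={none}
After op 2 (modify a.txt): modified={a.txt, c.txt} staged={none}
After op 3 (git add c.txt): modified={a.txt} staged={c.txt}
After op 4 (git add c.txt): modified={a.txt} staged={c.txt}
After op 5 (git reset c.txt): modified={a.txt, c.txt} staged={none}
After op 6 (git add c.txt): modified={a.txt} staged={c.txt}
After op 7 (git reset b.txt): modified={a.txt} staged={c.txt}
After op 8 (git reset c.txt): modified={a.txt, c.txt} staged={none}
After op 9 (modify b.txt): modified={a.txt, b.txt, c.txt} staged={none}
After op 10 (modify c.txt): modified={a.txt, b.txt, c.txt} staged={none}
After op 11 (modify d.txt): modified={a.txt, b.txt, c.txt, d.txt} staged={none}
After op 12 (git add b.txt): modified={a.txt, c.txt, d.txt} staged={b.txt}
After op 13 (modify b.txt): modified={a.txt, b.txt, c.txt, d.txt} staged={b.txt}
After op 14 (git add a.txt): modified={b.txt, c.txt, d.txt} staged={a.txt, b.txt}
After op 15 (git add d.txt): modified={b.txt, c.txt} staged={a.txt, b.txt, d.txt}
After op 16 (git add d.txt): modified={b.txt, c.txt} staged={a.txt, b.txt, d.txt}
After op 17 (git add d.txt): modified={b.txt, c.txt} staged={a.txt, b.txt, d.txt}

Answer: a.txt, b.txt, d.txt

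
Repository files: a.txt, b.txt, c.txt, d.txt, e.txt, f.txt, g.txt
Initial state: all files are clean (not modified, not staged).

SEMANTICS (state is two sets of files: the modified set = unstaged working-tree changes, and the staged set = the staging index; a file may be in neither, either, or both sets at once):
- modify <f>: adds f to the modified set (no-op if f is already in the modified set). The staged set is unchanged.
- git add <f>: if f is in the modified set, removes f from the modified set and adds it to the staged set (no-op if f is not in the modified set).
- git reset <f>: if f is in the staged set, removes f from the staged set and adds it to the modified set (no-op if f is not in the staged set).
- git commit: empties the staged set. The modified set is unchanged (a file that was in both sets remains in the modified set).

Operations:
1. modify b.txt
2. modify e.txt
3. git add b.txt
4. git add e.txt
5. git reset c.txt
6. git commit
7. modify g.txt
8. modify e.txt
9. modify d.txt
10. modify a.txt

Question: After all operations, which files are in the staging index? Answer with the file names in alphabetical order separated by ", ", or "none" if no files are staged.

After op 1 (modify b.txt): modified={b.txt} staged={none}
After op 2 (modify e.txt): modified={b.txt, e.txt} staged={none}
After op 3 (git add b.txt): modified={e.txt} staged={b.txt}
After op 4 (git add e.txt): modified={none} staged={b.txt, e.txt}
After op 5 (git reset c.txt): modified={none} staged={b.txt, e.txt}
After op 6 (git commit): modified={none} staged={none}
After op 7 (modify g.txt): modified={g.txt} staged={none}
After op 8 (modify e.txt): modified={e.txt, g.txt} staged={none}
After op 9 (modify d.txt): modified={d.txt, e.txt, g.txt} staged={none}
After op 10 (modify a.txt): modified={a.txt, d.txt, e.txt, g.txt} staged={none}

Answer: none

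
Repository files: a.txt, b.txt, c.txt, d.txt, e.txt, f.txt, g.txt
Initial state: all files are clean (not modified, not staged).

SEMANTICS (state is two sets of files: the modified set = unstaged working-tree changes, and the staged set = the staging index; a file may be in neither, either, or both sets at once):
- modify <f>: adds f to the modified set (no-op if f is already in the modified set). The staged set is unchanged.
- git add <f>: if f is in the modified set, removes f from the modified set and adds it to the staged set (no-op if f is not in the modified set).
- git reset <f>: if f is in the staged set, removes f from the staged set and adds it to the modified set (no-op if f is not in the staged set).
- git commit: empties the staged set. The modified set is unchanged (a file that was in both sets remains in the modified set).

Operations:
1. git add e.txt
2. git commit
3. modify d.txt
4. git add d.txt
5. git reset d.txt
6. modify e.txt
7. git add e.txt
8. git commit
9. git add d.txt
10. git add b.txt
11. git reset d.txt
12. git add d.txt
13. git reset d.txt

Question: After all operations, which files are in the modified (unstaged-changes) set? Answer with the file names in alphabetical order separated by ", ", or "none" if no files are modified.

Answer: d.txt

Derivation:
After op 1 (git add e.txt): modified={none} staged={none}
After op 2 (git commit): modified={none} staged={none}
After op 3 (modify d.txt): modified={d.txt} staged={none}
After op 4 (git add d.txt): modified={none} staged={d.txt}
After op 5 (git reset d.txt): modified={d.txt} staged={none}
After op 6 (modify e.txt): modified={d.txt, e.txt} staged={none}
After op 7 (git add e.txt): modified={d.txt} staged={e.txt}
After op 8 (git commit): modified={d.txt} staged={none}
After op 9 (git add d.txt): modified={none} staged={d.txt}
After op 10 (git add b.txt): modified={none} staged={d.txt}
After op 11 (git reset d.txt): modified={d.txt} staged={none}
After op 12 (git add d.txt): modified={none} staged={d.txt}
After op 13 (git reset d.txt): modified={d.txt} staged={none}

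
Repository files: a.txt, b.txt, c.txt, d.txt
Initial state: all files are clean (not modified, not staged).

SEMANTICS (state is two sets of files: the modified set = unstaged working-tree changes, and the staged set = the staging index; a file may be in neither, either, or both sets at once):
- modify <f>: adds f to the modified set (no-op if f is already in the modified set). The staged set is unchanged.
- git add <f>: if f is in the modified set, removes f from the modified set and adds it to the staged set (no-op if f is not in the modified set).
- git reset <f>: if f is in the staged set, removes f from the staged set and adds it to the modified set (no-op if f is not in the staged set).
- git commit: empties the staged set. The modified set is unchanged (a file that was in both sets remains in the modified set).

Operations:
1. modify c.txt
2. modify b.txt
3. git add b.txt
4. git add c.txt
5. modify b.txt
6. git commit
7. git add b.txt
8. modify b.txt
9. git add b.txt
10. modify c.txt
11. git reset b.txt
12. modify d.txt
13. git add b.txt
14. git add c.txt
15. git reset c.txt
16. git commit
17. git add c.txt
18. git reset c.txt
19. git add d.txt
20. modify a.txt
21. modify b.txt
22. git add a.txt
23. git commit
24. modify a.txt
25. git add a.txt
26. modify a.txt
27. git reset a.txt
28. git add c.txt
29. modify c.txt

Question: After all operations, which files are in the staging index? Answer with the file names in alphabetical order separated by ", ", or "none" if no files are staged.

Answer: c.txt

Derivation:
After op 1 (modify c.txt): modified={c.txt} staged={none}
After op 2 (modify b.txt): modified={b.txt, c.txt} staged={none}
After op 3 (git add b.txt): modified={c.txt} staged={b.txt}
After op 4 (git add c.txt): modified={none} staged={b.txt, c.txt}
After op 5 (modify b.txt): modified={b.txt} staged={b.txt, c.txt}
After op 6 (git commit): modified={b.txt} staged={none}
After op 7 (git add b.txt): modified={none} staged={b.txt}
After op 8 (modify b.txt): modified={b.txt} staged={b.txt}
After op 9 (git add b.txt): modified={none} staged={b.txt}
After op 10 (modify c.txt): modified={c.txt} staged={b.txt}
After op 11 (git reset b.txt): modified={b.txt, c.txt} staged={none}
After op 12 (modify d.txt): modified={b.txt, c.txt, d.txt} staged={none}
After op 13 (git add b.txt): modified={c.txt, d.txt} staged={b.txt}
After op 14 (git add c.txt): modified={d.txt} staged={b.txt, c.txt}
After op 15 (git reset c.txt): modified={c.txt, d.txt} staged={b.txt}
After op 16 (git commit): modified={c.txt, d.txt} staged={none}
After op 17 (git add c.txt): modified={d.txt} staged={c.txt}
After op 18 (git reset c.txt): modified={c.txt, d.txt} staged={none}
After op 19 (git add d.txt): modified={c.txt} staged={d.txt}
After op 20 (modify a.txt): modified={a.txt, c.txt} staged={d.txt}
After op 21 (modify b.txt): modified={a.txt, b.txt, c.txt} staged={d.txt}
After op 22 (git add a.txt): modified={b.txt, c.txt} staged={a.txt, d.txt}
After op 23 (git commit): modified={b.txt, c.txt} staged={none}
After op 24 (modify a.txt): modified={a.txt, b.txt, c.txt} staged={none}
After op 25 (git add a.txt): modified={b.txt, c.txt} staged={a.txt}
After op 26 (modify a.txt): modified={a.txt, b.txt, c.txt} staged={a.txt}
After op 27 (git reset a.txt): modified={a.txt, b.txt, c.txt} staged={none}
After op 28 (git add c.txt): modified={a.txt, b.txt} staged={c.txt}
After op 29 (modify c.txt): modified={a.txt, b.txt, c.txt} staged={c.txt}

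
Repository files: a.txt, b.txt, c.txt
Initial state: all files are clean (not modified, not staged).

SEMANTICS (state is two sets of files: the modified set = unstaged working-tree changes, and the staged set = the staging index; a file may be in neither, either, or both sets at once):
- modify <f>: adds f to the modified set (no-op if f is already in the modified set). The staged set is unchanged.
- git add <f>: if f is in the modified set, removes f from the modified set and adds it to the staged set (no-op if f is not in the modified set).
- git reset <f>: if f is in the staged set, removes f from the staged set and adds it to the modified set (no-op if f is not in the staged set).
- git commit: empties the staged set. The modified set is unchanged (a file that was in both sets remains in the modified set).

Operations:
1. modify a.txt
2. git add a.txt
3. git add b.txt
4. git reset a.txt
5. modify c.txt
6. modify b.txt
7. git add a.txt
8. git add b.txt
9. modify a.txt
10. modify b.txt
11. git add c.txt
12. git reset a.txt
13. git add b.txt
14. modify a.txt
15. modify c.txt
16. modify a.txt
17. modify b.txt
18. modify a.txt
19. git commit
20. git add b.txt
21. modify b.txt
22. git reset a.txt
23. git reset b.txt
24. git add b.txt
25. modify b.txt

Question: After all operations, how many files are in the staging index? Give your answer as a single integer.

After op 1 (modify a.txt): modified={a.txt} staged={none}
After op 2 (git add a.txt): modified={none} staged={a.txt}
After op 3 (git add b.txt): modified={none} staged={a.txt}
After op 4 (git reset a.txt): modified={a.txt} staged={none}
After op 5 (modify c.txt): modified={a.txt, c.txt} staged={none}
After op 6 (modify b.txt): modified={a.txt, b.txt, c.txt} staged={none}
After op 7 (git add a.txt): modified={b.txt, c.txt} staged={a.txt}
After op 8 (git add b.txt): modified={c.txt} staged={a.txt, b.txt}
After op 9 (modify a.txt): modified={a.txt, c.txt} staged={a.txt, b.txt}
After op 10 (modify b.txt): modified={a.txt, b.txt, c.txt} staged={a.txt, b.txt}
After op 11 (git add c.txt): modified={a.txt, b.txt} staged={a.txt, b.txt, c.txt}
After op 12 (git reset a.txt): modified={a.txt, b.txt} staged={b.txt, c.txt}
After op 13 (git add b.txt): modified={a.txt} staged={b.txt, c.txt}
After op 14 (modify a.txt): modified={a.txt} staged={b.txt, c.txt}
After op 15 (modify c.txt): modified={a.txt, c.txt} staged={b.txt, c.txt}
After op 16 (modify a.txt): modified={a.txt, c.txt} staged={b.txt, c.txt}
After op 17 (modify b.txt): modified={a.txt, b.txt, c.txt} staged={b.txt, c.txt}
After op 18 (modify a.txt): modified={a.txt, b.txt, c.txt} staged={b.txt, c.txt}
After op 19 (git commit): modified={a.txt, b.txt, c.txt} staged={none}
After op 20 (git add b.txt): modified={a.txt, c.txt} staged={b.txt}
After op 21 (modify b.txt): modified={a.txt, b.txt, c.txt} staged={b.txt}
After op 22 (git reset a.txt): modified={a.txt, b.txt, c.txt} staged={b.txt}
After op 23 (git reset b.txt): modified={a.txt, b.txt, c.txt} staged={none}
After op 24 (git add b.txt): modified={a.txt, c.txt} staged={b.txt}
After op 25 (modify b.txt): modified={a.txt, b.txt, c.txt} staged={b.txt}
Final staged set: {b.txt} -> count=1

Answer: 1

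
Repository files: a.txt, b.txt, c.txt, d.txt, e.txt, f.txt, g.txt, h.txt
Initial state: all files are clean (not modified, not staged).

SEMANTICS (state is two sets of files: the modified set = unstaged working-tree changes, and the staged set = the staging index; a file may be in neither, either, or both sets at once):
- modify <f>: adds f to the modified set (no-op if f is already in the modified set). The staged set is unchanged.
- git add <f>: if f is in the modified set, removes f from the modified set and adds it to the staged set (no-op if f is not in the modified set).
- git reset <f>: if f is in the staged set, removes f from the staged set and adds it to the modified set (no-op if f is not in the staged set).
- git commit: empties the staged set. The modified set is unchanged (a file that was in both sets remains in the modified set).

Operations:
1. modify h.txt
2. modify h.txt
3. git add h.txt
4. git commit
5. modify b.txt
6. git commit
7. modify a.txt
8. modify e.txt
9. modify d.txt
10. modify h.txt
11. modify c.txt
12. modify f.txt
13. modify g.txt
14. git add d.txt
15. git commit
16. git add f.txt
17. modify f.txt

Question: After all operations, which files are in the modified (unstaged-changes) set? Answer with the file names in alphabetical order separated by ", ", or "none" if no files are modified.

After op 1 (modify h.txt): modified={h.txt} staged={none}
After op 2 (modify h.txt): modified={h.txt} staged={none}
After op 3 (git add h.txt): modified={none} staged={h.txt}
After op 4 (git commit): modified={none} staged={none}
After op 5 (modify b.txt): modified={b.txt} staged={none}
After op 6 (git commit): modified={b.txt} staged={none}
After op 7 (modify a.txt): modified={a.txt, b.txt} staged={none}
After op 8 (modify e.txt): modified={a.txt, b.txt, e.txt} staged={none}
After op 9 (modify d.txt): modified={a.txt, b.txt, d.txt, e.txt} staged={none}
After op 10 (modify h.txt): modified={a.txt, b.txt, d.txt, e.txt, h.txt} staged={none}
After op 11 (modify c.txt): modified={a.txt, b.txt, c.txt, d.txt, e.txt, h.txt} staged={none}
After op 12 (modify f.txt): modified={a.txt, b.txt, c.txt, d.txt, e.txt, f.txt, h.txt} staged={none}
After op 13 (modify g.txt): modified={a.txt, b.txt, c.txt, d.txt, e.txt, f.txt, g.txt, h.txt} staged={none}
After op 14 (git add d.txt): modified={a.txt, b.txt, c.txt, e.txt, f.txt, g.txt, h.txt} staged={d.txt}
After op 15 (git commit): modified={a.txt, b.txt, c.txt, e.txt, f.txt, g.txt, h.txt} staged={none}
After op 16 (git add f.txt): modified={a.txt, b.txt, c.txt, e.txt, g.txt, h.txt} staged={f.txt}
After op 17 (modify f.txt): modified={a.txt, b.txt, c.txt, e.txt, f.txt, g.txt, h.txt} staged={f.txt}

Answer: a.txt, b.txt, c.txt, e.txt, f.txt, g.txt, h.txt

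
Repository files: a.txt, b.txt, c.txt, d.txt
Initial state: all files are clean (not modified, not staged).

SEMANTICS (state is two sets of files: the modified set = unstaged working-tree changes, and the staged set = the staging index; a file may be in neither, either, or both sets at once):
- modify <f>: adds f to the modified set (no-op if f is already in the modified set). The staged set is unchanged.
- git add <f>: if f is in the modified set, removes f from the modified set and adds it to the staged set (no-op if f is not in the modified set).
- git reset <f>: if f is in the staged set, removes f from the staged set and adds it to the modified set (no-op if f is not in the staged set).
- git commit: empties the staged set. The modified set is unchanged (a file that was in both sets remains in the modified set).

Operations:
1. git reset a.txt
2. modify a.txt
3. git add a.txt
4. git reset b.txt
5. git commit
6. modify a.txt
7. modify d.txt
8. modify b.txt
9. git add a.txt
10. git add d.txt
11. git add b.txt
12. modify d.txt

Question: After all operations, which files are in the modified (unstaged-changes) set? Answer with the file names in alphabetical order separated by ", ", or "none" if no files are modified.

After op 1 (git reset a.txt): modified={none} staged={none}
After op 2 (modify a.txt): modified={a.txt} staged={none}
After op 3 (git add a.txt): modified={none} staged={a.txt}
After op 4 (git reset b.txt): modified={none} staged={a.txt}
After op 5 (git commit): modified={none} staged={none}
After op 6 (modify a.txt): modified={a.txt} staged={none}
After op 7 (modify d.txt): modified={a.txt, d.txt} staged={none}
After op 8 (modify b.txt): modified={a.txt, b.txt, d.txt} staged={none}
After op 9 (git add a.txt): modified={b.txt, d.txt} staged={a.txt}
After op 10 (git add d.txt): modified={b.txt} staged={a.txt, d.txt}
After op 11 (git add b.txt): modified={none} staged={a.txt, b.txt, d.txt}
After op 12 (modify d.txt): modified={d.txt} staged={a.txt, b.txt, d.txt}

Answer: d.txt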